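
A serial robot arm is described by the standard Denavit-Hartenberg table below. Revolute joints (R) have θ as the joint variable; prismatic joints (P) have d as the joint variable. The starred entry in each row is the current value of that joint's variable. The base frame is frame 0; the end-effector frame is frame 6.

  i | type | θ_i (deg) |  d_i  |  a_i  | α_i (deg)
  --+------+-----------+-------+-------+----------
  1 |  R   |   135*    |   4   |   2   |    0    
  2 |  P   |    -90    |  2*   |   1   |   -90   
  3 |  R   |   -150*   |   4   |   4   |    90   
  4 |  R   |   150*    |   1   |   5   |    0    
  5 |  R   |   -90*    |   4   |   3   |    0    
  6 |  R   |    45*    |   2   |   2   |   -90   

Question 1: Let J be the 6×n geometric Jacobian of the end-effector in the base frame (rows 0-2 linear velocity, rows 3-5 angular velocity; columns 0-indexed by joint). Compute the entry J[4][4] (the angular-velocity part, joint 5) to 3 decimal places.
-0.354

axis z_4 = (-0.3536,-0.3536,-0.8660); lever o_n−o_4 = (-5.9260,0.4803,-4.7050)
cross product → J_v[:, 4] = (2.0794,3.4686,-2.2650)
J_ω[:, 4] = z_4
entry J[4][4] = -0.3536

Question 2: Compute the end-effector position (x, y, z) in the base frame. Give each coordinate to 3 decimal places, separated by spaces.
-11.381 7.046 0.264

after link 1: o_1 = (-1.4142, 1.4142, 4.0000)
after link 2: o_2 = (-0.7071, 2.1213, 6.0000)
after link 3: o_3 = (-5.9850, 2.5003, 8.0000)
after link 4: o_4 = (-5.4547, 6.5661, 4.9689)
after link 5: o_5 = (-9.6246, 6.0705, 2.2548)
after link 6: o_6 = (-11.3807, 7.0464, 0.2639)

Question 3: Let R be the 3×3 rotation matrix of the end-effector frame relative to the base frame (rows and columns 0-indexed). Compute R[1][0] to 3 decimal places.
0.842

End-effector x-axis (col 0 of R) = (-0.5245,0.8415,-0.1294)
R[1][0] = 0.8415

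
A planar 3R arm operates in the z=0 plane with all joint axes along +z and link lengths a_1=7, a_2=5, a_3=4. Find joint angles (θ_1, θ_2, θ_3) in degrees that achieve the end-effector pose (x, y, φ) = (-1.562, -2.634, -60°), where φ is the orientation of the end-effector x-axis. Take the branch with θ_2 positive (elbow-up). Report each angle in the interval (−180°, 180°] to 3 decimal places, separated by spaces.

123.765 150.002 26.233

wrist centre = target − a_3·(cos φ, sin φ) = (-3.5620, 0.8301)
cos θ_2 = (13.3769−7²−5²)/(2·7·5) = -0.8660; θ_2 = 150.0021° (elbow-up)
β = atan2(0.8301,-3.5620) = 166.8817°; ψ = atan2(2.4998,2.6698) = 43.1172°
θ_1 = β − ψ = 123.7645°
θ_3 = φ − θ_1 − θ_2 = 26.2333° (wrapped to (-180°,180°])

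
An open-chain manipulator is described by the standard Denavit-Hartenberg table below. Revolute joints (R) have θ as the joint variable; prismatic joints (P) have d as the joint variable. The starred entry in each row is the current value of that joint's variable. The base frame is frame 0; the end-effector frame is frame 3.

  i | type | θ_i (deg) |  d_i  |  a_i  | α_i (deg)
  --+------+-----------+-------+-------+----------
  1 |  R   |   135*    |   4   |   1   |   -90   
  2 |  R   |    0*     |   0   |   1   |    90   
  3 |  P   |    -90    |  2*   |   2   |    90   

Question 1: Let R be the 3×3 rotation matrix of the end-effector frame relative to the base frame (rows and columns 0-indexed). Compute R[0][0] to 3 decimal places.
0.707

End-effector x-axis (col 0 of R) = (0.7071,0.7071,0.0000)
R[0][0] = 0.7071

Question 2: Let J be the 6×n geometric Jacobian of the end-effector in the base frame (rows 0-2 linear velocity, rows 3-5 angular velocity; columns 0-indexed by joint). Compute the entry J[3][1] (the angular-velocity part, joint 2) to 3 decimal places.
axis z_1 = (-0.7071,-0.7071,0.0000); lever o_n−o_1 = (0.7071,2.1213,2.0000)
cross product → J_v[:, 1] = (-1.4142,1.4142,-1.0000)
J_ω[:, 1] = z_1
entry J[3][1] = -0.7071

-0.707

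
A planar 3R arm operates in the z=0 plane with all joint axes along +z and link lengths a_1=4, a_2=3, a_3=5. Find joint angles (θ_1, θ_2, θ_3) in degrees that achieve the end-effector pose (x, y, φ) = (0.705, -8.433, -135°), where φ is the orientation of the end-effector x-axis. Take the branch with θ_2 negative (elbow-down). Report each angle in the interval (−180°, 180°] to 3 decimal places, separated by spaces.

-29.994 -45.011 -59.995

wrist centre = target − a_3·(cos φ, sin φ) = (4.2405, -4.8975)
cos θ_2 = (41.9673−4²−3²)/(2·4·3) = 0.7070; θ_2 = -45.0110° (elbow-down)
β = atan2(-4.8975,4.2405) = -49.1119°; ψ = atan2(-2.1217,6.1209) = -19.1182°
θ_1 = β − ψ = -29.9938°
θ_3 = φ − θ_1 − θ_2 = -59.9952° (wrapped to (-180°,180°])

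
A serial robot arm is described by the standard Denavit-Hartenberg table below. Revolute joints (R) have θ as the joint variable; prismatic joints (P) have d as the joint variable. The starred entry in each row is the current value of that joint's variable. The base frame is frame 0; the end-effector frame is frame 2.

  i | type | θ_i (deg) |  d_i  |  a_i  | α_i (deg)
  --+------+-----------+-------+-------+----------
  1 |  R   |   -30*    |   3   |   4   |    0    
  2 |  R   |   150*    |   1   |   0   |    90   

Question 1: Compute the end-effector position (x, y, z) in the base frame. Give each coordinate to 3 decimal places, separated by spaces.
3.464 -2.000 4.000

after link 1: o_1 = (3.4641, -2.0000, 3.0000)
after link 2: o_2 = (3.4641, -2.0000, 4.0000)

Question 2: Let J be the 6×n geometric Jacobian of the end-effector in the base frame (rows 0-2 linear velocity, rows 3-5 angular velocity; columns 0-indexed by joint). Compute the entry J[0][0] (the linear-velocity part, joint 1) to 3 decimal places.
axis z_0 = ẑ; lever o_n−o_0 = (3.4641,-2.0000,4.0000)
cross product → J_v[:, 0] = (2.0000,3.4641,-0.0000)
J_ω[:, 0] = z_0
entry J[0][0] = 2.0000

2.000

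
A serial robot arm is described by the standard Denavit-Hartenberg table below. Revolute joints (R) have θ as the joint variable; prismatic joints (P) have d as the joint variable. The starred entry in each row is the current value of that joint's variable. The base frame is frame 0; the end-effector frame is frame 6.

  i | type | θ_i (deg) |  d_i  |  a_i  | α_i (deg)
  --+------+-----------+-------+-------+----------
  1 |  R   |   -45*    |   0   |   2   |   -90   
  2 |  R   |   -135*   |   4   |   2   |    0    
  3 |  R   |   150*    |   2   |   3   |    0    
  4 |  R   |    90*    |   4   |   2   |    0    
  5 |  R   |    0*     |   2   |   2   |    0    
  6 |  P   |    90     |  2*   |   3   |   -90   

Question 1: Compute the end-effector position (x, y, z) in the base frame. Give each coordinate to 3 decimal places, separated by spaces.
9.582 10.217 -2.449

after link 1: o_1 = (1.4142, -1.4142, 0.0000)
after link 2: o_2 = (3.2426, 2.4142, 1.4142)
after link 3: o_3 = (6.7059, 1.7794, 0.6378)
after link 4: o_4 = (9.1683, 4.9738, -1.2941)
after link 5: o_5 = (10.2165, 6.7541, -3.2259)
after link 6: o_6 = (9.5817, 10.2173, -2.4495)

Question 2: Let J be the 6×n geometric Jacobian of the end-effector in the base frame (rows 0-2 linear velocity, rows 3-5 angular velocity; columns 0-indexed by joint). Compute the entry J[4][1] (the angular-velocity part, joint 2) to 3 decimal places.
axis z_1 = (0.7071,0.7071,0.0000); lever o_n−o_1 = (8.1674,11.6315,-2.4495)
cross product → J_v[:, 1] = (-1.7321,1.7321,2.4495)
J_ω[:, 1] = z_1
entry J[4][1] = 0.7071

0.707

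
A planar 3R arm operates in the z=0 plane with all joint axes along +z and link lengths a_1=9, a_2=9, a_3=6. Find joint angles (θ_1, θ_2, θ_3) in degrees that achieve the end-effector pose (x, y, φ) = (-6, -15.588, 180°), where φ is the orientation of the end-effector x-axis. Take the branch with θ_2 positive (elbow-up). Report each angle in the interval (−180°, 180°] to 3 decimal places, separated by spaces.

wrist centre = target − a_3·(cos φ, sin φ) = (0.0000, -15.5880)
cos θ_2 = (242.9857−9²−9²)/(2·9·9) = 0.4999; θ_2 = 60.0058° (elbow-up)
β = atan2(-15.5880,0.0000) = -90.0000°; ψ = atan2(7.7947,13.4992) = 30.0029°
θ_1 = β − ψ = -120.0029°
θ_3 = φ − θ_1 − θ_2 = -120.0029° (wrapped to (-180°,180°])

-120.003 60.006 -120.003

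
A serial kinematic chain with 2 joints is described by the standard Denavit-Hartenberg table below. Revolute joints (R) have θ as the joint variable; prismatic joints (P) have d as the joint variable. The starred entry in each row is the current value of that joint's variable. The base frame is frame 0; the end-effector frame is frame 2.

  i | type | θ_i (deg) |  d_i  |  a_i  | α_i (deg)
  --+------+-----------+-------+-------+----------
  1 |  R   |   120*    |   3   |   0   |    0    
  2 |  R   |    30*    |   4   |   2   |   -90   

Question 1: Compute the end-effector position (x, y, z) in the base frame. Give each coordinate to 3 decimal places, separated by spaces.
-1.732 1.000 7.000

after link 1: o_1 = (0.0000, 0.0000, 3.0000)
after link 2: o_2 = (-1.7321, 1.0000, 7.0000)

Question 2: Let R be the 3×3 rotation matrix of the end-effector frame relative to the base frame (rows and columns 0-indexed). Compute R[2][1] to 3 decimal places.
-1.000

End-effector y-axis (col 1 of R) = (-0.0000,-0.0000,-1.0000)
R[2][1] = -1.0000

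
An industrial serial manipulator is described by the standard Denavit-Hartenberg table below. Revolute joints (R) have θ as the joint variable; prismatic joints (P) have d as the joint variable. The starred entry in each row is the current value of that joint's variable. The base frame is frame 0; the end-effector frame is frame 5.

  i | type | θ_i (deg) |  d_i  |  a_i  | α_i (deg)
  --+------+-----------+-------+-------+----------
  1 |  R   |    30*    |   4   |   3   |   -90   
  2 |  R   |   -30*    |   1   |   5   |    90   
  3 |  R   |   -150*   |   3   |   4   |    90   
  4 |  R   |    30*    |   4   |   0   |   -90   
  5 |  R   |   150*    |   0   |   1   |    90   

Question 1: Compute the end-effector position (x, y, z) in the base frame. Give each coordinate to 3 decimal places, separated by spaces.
0.610 3.131 6.441

after link 1: o_1 = (2.5981, 1.5000, 4.0000)
after link 2: o_2 = (5.8481, 4.5311, 6.5000)
after link 3: o_3 = (2.9510, 0.5490, 7.3660)
after link 4: o_4 = (-0.2811, 2.6830, 6.3660)
after link 5: o_5 = (0.6101, 3.1305, 6.4408)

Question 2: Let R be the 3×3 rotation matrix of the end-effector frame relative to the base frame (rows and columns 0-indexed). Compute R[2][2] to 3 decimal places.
End-effector z-axis (col 2 of R) = (0.4185,-0.8744,0.2455)
R[2][2] = 0.2455

0.246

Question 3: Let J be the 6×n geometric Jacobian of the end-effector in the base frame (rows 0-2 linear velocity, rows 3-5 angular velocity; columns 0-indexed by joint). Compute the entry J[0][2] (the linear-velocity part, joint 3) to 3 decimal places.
1.228

axis z_2 = (-0.4330,-0.2500,0.8660); lever o_n−o_2 = (-5.2380,-1.4006,-0.0592)
cross product → J_v[:, 2] = (1.2277,-4.5619,-0.7030)
J_ω[:, 2] = z_2
entry J[0][2] = 1.2277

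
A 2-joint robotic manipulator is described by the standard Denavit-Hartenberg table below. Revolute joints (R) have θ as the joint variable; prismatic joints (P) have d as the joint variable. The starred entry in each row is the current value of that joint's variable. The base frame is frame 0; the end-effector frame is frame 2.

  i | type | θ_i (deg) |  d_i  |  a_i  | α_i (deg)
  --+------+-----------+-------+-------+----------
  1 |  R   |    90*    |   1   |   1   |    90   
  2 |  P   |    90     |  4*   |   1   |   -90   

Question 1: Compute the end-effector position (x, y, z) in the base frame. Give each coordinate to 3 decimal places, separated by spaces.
4.000 1.000 2.000

after link 1: o_1 = (0.0000, 1.0000, 1.0000)
after link 2: o_2 = (4.0000, 1.0000, 2.0000)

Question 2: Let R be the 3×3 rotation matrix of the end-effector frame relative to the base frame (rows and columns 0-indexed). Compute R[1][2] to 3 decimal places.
End-effector z-axis (col 2 of R) = (-0.0000,-1.0000,0.0000)
R[1][2] = -1.0000

-1.000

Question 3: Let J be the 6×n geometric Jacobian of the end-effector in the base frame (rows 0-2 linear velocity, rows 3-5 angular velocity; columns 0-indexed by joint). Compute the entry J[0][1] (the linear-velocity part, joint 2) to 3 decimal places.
prismatic axis z_1 = (1.0000,-0.0000,0.0000)
J_v[:, 1] = z_1; J_ω[:, 1] = (0,0,0)
entry J[0][1] = 1.0000

1.000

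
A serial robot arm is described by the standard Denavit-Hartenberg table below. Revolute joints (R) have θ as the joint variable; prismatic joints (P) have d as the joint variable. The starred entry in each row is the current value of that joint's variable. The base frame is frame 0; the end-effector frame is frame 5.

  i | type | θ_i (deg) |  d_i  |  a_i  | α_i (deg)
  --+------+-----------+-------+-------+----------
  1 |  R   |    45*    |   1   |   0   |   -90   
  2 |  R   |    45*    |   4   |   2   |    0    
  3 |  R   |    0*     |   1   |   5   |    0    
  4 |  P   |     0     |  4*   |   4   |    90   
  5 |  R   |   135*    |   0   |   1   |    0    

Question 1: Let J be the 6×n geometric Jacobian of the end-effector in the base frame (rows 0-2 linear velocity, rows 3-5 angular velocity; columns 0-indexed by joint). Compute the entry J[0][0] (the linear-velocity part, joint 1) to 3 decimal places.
axis z_0 = ẑ; lever o_n−o_0 = (-1.7175,12.0104,-6.2782)
cross product → J_v[:, 0] = (-12.0104,-1.7175,0.0000)
J_ω[:, 0] = z_0
entry J[0][0] = -12.0104

-12.010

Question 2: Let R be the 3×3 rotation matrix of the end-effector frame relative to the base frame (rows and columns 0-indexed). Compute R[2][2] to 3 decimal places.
End-effector z-axis (col 2 of R) = (0.5000,0.5000,0.7071)
R[2][2] = 0.7071

0.707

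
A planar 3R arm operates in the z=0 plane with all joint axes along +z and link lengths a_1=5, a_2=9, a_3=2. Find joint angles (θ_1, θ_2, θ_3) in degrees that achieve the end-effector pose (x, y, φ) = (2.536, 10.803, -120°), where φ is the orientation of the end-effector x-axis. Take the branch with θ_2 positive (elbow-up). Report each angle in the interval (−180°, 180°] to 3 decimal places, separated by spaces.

wrist centre = target − a_3·(cos φ, sin φ) = (3.5360, 12.5351)
cos θ_2 = (169.6308−5²−9²)/(2·5·9) = 0.7070; θ_2 = 45.0079° (elbow-up)
β = atan2(12.5351,3.5360) = 74.2468°; ψ = atan2(6.3648,11.3631) = 29.2547°
θ_1 = β − ψ = 44.9922°
θ_3 = φ − θ_1 − θ_2 = 149.9999° (wrapped to (-180°,180°])

44.992 45.008 150.000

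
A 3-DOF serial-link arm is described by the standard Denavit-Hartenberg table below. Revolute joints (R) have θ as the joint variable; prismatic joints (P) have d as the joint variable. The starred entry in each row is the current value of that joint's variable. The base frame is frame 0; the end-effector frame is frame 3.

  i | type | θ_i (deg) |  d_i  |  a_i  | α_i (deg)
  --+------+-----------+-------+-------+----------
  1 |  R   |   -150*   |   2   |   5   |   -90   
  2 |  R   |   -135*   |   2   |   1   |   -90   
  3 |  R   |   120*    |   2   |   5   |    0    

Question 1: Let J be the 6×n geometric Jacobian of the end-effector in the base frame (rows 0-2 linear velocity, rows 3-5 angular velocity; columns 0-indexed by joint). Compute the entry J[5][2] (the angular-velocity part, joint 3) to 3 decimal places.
0.707

axis z_2 = (-0.6124,-0.3536,0.7071); lever o_n−o_2 = (-4.9207,2.1590,-0.3536)
cross product → J_v[:, 2] = (-1.4017,-3.6960,-3.0619)
J_ω[:, 2] = z_2
entry J[5][2] = 0.7071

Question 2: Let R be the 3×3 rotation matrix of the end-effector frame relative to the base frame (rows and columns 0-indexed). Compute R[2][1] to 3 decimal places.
End-effector y-axis (col 1 of R) = (-0.2803,-0.7392,-0.6124)
R[2][1] = -0.6124

-0.612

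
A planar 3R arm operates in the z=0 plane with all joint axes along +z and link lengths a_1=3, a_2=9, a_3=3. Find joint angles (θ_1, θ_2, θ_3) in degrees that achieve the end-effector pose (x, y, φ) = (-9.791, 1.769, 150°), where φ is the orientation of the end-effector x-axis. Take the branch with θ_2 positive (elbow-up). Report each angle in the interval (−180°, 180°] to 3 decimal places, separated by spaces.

59.987 135.009 -44.996

wrist centre = target − a_3·(cos φ, sin φ) = (-7.1929, 0.2690)
cos θ_2 = (51.8105−3²−9²)/(2·3·9) = -0.7072; θ_2 = 135.0086° (elbow-up)
β = atan2(0.2690,-7.1929) = 177.8583°; ψ = atan2(6.3630,-3.3649) = 117.8710°
θ_1 = β − ψ = 59.9873°
θ_3 = φ − θ_1 − θ_2 = -44.9959° (wrapped to (-180°,180°])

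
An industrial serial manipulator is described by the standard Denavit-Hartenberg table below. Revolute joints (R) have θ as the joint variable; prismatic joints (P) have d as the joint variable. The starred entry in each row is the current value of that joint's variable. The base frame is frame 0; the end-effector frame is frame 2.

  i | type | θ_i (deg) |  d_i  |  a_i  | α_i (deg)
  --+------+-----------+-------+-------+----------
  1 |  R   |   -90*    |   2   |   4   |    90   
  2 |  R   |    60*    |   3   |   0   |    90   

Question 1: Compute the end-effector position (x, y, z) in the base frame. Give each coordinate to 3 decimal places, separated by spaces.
-3.000 -4.000 2.000

after link 1: o_1 = (0.0000, -4.0000, 2.0000)
after link 2: o_2 = (-3.0000, -4.0000, 2.0000)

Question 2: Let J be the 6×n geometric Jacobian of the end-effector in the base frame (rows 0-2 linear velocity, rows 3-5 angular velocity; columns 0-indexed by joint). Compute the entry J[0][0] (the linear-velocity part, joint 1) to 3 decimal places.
axis z_0 = ẑ; lever o_n−o_0 = (-3.0000,-4.0000,2.0000)
cross product → J_v[:, 0] = (4.0000,-3.0000,0.0000)
J_ω[:, 0] = z_0
entry J[0][0] = 4.0000

4.000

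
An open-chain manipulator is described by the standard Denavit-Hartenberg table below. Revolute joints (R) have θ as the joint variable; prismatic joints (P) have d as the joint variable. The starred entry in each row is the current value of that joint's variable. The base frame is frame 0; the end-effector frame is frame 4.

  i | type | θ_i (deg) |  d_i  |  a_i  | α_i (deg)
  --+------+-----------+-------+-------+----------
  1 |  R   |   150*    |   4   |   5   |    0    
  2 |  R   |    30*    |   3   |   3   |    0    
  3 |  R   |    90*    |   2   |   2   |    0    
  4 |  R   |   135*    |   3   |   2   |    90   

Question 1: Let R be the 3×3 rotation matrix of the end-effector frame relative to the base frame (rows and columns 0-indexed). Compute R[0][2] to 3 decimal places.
0.707

End-effector z-axis (col 2 of R) = (0.7071,-0.7071,0.0000)
R[0][2] = 0.7071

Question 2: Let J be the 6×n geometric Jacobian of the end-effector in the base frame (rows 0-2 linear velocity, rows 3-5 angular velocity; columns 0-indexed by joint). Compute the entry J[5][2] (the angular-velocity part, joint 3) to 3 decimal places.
axis z_2 = (0.0000,0.0000,1.0000); lever o_n−o_2 = (1.4142,-0.5858,5.0000)
cross product → J_v[:, 2] = (0.5858,1.4142,-0.0000)
J_ω[:, 2] = z_2
entry J[5][2] = 1.0000

1.000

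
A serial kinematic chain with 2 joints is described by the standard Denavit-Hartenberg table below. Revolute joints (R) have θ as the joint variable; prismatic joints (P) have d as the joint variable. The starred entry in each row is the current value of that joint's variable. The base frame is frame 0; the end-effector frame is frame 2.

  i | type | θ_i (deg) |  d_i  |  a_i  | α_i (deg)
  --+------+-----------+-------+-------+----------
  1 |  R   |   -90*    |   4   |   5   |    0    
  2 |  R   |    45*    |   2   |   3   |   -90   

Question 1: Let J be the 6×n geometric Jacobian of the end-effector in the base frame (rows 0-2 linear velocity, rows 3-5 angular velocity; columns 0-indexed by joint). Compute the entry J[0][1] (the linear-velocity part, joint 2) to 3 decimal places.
axis z_1 = (0.0000,0.0000,1.0000); lever o_n−o_1 = (2.1213,-2.1213,2.0000)
cross product → J_v[:, 1] = (2.1213,2.1213,-0.0000)
J_ω[:, 1] = z_1
entry J[0][1] = 2.1213

2.121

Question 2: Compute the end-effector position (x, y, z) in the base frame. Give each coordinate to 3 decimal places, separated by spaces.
2.121 -7.121 6.000

after link 1: o_1 = (0.0000, -5.0000, 4.0000)
after link 2: o_2 = (2.1213, -7.1213, 6.0000)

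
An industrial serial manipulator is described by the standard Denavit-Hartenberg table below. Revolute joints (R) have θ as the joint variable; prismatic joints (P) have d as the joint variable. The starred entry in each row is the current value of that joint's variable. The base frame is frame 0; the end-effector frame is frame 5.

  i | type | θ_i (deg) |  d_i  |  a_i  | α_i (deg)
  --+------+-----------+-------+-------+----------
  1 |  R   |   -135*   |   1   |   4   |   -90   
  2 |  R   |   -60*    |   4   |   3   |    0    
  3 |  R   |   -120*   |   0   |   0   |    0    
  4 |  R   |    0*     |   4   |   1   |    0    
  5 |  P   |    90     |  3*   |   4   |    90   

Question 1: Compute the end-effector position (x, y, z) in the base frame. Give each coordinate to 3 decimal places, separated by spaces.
after link 1: o_1 = (-2.8284, -2.8284, 1.0000)
after link 2: o_2 = (-1.0607, -6.7175, 3.5981)
after link 3: o_3 = (-1.0607, -6.7175, 3.5981)
after link 4: o_4 = (2.4749, -8.8388, 3.5981)
after link 5: o_5 = (4.5962, -10.9602, 7.5981)

4.596 -10.960 7.598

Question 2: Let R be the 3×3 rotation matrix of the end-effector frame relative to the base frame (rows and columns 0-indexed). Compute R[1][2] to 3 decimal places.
End-effector z-axis (col 2 of R) = (0.7071,0.7071,0.0000)
R[1][2] = 0.7071

0.707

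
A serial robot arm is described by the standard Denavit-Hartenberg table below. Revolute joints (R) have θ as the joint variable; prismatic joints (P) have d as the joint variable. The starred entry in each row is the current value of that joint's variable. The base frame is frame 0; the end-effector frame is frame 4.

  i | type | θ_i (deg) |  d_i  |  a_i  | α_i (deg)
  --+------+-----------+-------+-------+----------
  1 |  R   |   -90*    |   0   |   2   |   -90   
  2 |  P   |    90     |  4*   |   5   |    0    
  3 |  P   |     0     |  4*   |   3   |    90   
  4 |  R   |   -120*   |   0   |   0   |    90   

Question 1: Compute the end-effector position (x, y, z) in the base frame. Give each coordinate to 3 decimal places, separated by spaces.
8.000 -2.000 -8.000

after link 1: o_1 = (0.0000, -2.0000, 0.0000)
after link 2: o_2 = (4.0000, -2.0000, -5.0000)
after link 3: o_3 = (8.0000, -2.0000, -8.0000)
after link 4: o_4 = (8.0000, -2.0000, -8.0000)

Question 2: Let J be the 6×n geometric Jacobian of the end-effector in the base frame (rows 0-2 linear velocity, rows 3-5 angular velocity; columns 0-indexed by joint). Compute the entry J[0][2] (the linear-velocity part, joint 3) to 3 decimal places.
1.000

prismatic axis z_2 = (1.0000,0.0000,0.0000)
J_v[:, 2] = z_2; J_ω[:, 2] = (0,0,0)
entry J[0][2] = 1.0000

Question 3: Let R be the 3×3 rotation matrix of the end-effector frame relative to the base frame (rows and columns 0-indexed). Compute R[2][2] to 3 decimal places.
0.866

End-effector z-axis (col 2 of R) = (0.5000,0.0000,0.8660)
R[2][2] = 0.8660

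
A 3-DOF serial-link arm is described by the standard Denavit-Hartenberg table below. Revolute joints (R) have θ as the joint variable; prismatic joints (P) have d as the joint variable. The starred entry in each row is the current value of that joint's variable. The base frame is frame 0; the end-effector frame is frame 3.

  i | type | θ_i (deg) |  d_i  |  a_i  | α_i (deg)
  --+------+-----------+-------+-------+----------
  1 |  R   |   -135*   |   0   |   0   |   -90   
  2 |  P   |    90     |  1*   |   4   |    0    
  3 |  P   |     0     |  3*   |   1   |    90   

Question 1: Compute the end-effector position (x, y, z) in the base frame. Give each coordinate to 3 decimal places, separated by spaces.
after link 1: o_1 = (0.0000, 0.0000, 0.0000)
after link 2: o_2 = (0.7071, -0.7071, -4.0000)
after link 3: o_3 = (2.8284, -2.8284, -5.0000)

2.828 -2.828 -5.000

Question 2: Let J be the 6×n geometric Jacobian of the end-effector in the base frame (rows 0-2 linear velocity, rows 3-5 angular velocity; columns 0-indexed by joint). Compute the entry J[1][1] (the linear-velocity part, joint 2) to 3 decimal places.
-0.707

prismatic axis z_1 = (0.7071,-0.7071,0.0000)
J_v[:, 1] = z_1; J_ω[:, 1] = (0,0,0)
entry J[1][1] = -0.7071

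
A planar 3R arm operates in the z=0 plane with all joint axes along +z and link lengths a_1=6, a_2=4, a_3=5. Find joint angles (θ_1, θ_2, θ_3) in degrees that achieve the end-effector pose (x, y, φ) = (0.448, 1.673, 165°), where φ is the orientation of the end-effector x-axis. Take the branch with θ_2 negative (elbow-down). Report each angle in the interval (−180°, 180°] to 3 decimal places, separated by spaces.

45.000 -120.004 -119.996

wrist centre = target − a_3·(cos φ, sin φ) = (5.2776, 0.3789)
cos θ_2 = (27.9969−6²−4²)/(2·6·4) = -0.5001; θ_2 = -120.0042° (elbow-down)
β = atan2(0.3789,5.2776) = 4.1065°; ψ = atan2(-3.4640,3.9997) = -40.8940°
θ_1 = β − ψ = 45.0005°
θ_3 = φ − θ_1 − θ_2 = -119.9963° (wrapped to (-180°,180°])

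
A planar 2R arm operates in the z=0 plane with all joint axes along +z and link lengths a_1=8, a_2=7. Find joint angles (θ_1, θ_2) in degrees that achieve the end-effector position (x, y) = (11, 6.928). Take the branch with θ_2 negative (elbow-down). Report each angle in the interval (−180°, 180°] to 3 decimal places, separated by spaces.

60.000 -60.002

cos θ_2 = (168.9972−8²−7²)/(2·8·7) = 0.5000; θ_2 = -60.0017° (elbow-down)
β = atan2(6.9280,11.0000) = 32.2035°; ψ = atan2(-6.0623,11.4998) = -27.7965°
θ_1 = β − ψ = 60.0000°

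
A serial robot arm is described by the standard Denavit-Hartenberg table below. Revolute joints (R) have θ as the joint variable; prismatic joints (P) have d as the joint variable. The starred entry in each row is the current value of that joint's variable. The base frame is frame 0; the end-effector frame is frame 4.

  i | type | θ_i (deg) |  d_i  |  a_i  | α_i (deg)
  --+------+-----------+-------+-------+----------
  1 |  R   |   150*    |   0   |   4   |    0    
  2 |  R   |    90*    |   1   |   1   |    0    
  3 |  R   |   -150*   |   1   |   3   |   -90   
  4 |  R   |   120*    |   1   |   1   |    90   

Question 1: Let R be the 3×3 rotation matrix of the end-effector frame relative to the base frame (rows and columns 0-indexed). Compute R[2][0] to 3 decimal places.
-0.866

End-effector x-axis (col 0 of R) = (-0.0000,-0.5000,-0.8660)
R[2][0] = -0.8660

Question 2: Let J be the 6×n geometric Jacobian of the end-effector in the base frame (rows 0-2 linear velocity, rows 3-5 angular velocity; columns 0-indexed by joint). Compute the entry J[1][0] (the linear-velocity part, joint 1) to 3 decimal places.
-4.964

axis z_0 = ẑ; lever o_n−o_0 = (-4.9641,3.6340,1.1340)
cross product → J_v[:, 0] = (-3.6340,-4.9641,0.0000)
J_ω[:, 0] = z_0
entry J[1][0] = -4.9641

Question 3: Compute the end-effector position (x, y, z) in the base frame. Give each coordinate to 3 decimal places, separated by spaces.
-4.964 3.634 1.134

after link 1: o_1 = (-3.4641, 2.0000, 0.0000)
after link 2: o_2 = (-3.9641, 1.1340, 1.0000)
after link 3: o_3 = (-3.9641, 4.1340, 2.0000)
after link 4: o_4 = (-4.9641, 3.6340, 1.1340)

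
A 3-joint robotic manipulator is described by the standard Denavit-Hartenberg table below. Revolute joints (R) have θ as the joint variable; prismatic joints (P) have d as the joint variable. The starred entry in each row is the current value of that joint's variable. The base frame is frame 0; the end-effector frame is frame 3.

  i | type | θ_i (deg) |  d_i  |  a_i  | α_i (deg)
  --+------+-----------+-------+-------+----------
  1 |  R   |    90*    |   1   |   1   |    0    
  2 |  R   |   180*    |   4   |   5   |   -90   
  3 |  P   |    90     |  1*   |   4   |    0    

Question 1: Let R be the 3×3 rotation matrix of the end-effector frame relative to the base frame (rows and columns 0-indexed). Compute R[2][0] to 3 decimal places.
-1.000

End-effector x-axis (col 0 of R) = (0.0000,-0.0000,-1.0000)
R[2][0] = -1.0000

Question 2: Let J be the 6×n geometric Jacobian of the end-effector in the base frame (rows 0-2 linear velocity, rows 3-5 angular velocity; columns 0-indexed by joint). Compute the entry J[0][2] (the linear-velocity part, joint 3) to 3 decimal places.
prismatic axis z_2 = (1.0000,-0.0000,0.0000)
J_v[:, 2] = z_2; J_ω[:, 2] = (0,0,0)
entry J[0][2] = 1.0000

1.000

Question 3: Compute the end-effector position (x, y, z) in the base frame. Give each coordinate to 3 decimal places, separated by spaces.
after link 1: o_1 = (0.0000, 1.0000, 1.0000)
after link 2: o_2 = (-0.0000, -4.0000, 5.0000)
after link 3: o_3 = (1.0000, -4.0000, 1.0000)

1.000 -4.000 1.000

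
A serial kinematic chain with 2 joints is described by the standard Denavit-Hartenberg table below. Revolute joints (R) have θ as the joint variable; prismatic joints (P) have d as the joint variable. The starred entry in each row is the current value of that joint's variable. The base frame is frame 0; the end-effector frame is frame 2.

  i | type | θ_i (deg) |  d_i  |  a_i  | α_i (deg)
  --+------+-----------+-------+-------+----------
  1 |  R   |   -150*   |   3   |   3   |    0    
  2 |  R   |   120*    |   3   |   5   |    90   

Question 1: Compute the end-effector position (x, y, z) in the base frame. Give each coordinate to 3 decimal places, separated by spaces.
after link 1: o_1 = (-2.5981, -1.5000, 3.0000)
after link 2: o_2 = (1.7321, -4.0000, 6.0000)

1.732 -4.000 6.000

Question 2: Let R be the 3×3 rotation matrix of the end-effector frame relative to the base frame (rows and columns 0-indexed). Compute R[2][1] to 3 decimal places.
1.000

End-effector y-axis (col 1 of R) = (0.0000,0.0000,1.0000)
R[2][1] = 1.0000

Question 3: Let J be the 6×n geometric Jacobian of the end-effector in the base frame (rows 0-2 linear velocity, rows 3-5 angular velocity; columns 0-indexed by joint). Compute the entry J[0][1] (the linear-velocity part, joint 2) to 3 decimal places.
2.500

axis z_1 = (0.0000,0.0000,1.0000); lever o_n−o_1 = (4.3301,-2.5000,3.0000)
cross product → J_v[:, 1] = (2.5000,4.3301,-0.0000)
J_ω[:, 1] = z_1
entry J[0][1] = 2.5000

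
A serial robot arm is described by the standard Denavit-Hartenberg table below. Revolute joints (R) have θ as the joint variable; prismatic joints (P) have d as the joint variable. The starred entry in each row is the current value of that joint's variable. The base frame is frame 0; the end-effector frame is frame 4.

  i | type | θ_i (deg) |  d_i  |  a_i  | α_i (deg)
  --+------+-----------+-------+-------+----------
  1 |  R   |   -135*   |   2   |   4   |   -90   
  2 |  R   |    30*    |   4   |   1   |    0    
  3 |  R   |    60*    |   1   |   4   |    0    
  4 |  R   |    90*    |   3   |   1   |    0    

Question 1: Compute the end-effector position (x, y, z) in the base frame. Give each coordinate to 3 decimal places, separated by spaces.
2.923 -8.391 -2.500

after link 1: o_1 = (-2.8284, -2.8284, 2.0000)
after link 2: o_2 = (-0.6124, -6.2692, 1.5000)
after link 3: o_3 = (0.0947, -6.9763, -2.5000)
after link 4: o_4 = (2.9232, -8.3905, -2.5000)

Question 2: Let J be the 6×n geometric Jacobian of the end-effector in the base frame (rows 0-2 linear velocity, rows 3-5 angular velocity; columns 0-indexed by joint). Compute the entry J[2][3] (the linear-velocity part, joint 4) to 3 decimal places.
1.000

axis z_3 = (0.7071,-0.7071,0.0000); lever o_n−o_3 = (2.8284,-1.4142,0.0000)
cross product → J_v[:, 3] = (0.0000,0.0000,1.0000)
J_ω[:, 3] = z_3
entry J[2][3] = 1.0000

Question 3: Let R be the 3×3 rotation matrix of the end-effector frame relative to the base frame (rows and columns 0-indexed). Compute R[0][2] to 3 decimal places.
0.707

End-effector z-axis (col 2 of R) = (0.7071,-0.7071,0.0000)
R[0][2] = 0.7071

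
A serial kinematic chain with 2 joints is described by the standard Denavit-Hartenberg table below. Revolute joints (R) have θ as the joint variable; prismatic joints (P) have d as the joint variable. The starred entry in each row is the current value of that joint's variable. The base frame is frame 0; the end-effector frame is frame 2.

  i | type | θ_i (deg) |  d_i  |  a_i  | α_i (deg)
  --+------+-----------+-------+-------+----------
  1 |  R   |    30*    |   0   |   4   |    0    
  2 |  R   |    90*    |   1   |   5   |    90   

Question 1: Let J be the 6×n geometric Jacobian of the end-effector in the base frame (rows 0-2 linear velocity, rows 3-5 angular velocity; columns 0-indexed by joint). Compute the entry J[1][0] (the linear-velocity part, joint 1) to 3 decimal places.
axis z_0 = ẑ; lever o_n−o_0 = (0.9641,6.3301,1.0000)
cross product → J_v[:, 0] = (-6.3301,0.9641,0.0000)
J_ω[:, 0] = z_0
entry J[1][0] = 0.9641

0.964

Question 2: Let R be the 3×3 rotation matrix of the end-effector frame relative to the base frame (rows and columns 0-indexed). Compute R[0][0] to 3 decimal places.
End-effector x-axis (col 0 of R) = (-0.5000,0.8660,0.0000)
R[0][0] = -0.5000

-0.500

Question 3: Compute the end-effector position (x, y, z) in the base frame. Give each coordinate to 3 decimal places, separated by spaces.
after link 1: o_1 = (3.4641, 2.0000, 0.0000)
after link 2: o_2 = (0.9641, 6.3301, 1.0000)

0.964 6.330 1.000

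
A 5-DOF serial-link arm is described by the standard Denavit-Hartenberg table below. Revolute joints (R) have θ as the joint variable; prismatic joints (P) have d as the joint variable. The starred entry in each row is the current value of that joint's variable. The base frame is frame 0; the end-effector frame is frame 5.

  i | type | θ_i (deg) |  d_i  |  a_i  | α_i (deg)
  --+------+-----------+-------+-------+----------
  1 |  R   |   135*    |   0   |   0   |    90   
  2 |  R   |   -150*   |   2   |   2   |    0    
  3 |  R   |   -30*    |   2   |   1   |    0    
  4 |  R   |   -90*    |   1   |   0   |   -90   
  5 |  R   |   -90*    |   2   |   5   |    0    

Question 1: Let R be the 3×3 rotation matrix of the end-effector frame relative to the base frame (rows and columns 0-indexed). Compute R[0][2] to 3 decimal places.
0.707

End-effector z-axis (col 2 of R) = (0.7071,-0.7071,-0.0000)
R[0][2] = 0.7071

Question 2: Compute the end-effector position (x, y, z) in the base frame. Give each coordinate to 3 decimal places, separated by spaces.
after link 1: o_1 = (0.0000, 0.0000, 0.0000)
after link 2: o_2 = (2.6390, 0.1895, -1.0000)
after link 3: o_3 = (4.7603, 0.8966, -1.0000)
after link 4: o_4 = (5.4674, 1.6037, -1.0000)
after link 5: o_5 = (10.4171, 3.7250, -1.0000)

10.417 3.725 -1.000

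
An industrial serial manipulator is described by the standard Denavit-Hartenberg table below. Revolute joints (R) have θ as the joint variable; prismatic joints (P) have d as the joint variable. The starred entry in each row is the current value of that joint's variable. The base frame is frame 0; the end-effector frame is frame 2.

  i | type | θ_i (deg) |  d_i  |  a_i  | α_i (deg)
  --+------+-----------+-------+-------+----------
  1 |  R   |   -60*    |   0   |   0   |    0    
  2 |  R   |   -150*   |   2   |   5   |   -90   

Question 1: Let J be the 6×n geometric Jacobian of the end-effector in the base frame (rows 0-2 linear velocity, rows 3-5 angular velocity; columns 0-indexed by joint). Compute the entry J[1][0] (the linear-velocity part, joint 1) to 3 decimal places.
-4.330

axis z_0 = ẑ; lever o_n−o_0 = (-4.3301,2.5000,2.0000)
cross product → J_v[:, 0] = (-2.5000,-4.3301,0.0000)
J_ω[:, 0] = z_0
entry J[1][0] = -4.3301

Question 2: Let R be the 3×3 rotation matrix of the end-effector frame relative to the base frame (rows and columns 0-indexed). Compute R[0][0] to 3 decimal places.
-0.866

End-effector x-axis (col 0 of R) = (-0.8660,0.5000,0.0000)
R[0][0] = -0.8660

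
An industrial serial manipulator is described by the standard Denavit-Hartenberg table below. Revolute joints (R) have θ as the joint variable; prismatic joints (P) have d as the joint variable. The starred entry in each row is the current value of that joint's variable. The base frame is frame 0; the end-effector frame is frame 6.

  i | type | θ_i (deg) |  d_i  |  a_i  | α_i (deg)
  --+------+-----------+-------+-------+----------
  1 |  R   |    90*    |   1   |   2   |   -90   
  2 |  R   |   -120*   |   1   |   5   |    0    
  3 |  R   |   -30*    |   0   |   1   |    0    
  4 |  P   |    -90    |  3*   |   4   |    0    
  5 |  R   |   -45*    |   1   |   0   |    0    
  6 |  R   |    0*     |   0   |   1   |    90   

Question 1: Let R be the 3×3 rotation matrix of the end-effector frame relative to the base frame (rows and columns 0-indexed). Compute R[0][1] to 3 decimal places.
-1.000

End-effector y-axis (col 1 of R) = (-1.0000,0.0000,0.0000)
R[0][1] = -1.0000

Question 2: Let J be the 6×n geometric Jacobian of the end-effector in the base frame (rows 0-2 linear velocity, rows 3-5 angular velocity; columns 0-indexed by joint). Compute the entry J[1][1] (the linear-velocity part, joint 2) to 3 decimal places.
axis z_1 = (-1.0000,0.0000,0.0000); lever o_n−o_1 = (-5.0000,-5.1072,0.4001)
cross product → J_v[:, 1] = (0.0000,0.4001,5.1072)
J_ω[:, 1] = z_1
entry J[1][1] = 0.4001

0.400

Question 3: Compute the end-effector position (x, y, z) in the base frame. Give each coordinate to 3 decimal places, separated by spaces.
after link 1: o_1 = (0.0000, 2.0000, 1.0000)
after link 2: o_2 = (-1.0000, -0.5000, 5.3301)
after link 3: o_3 = (-1.0000, -1.3660, 5.8301)
after link 4: o_4 = (-4.0000, -3.3660, 2.3660)
after link 5: o_5 = (-5.0000, -3.3660, 2.3660)
after link 6: o_6 = (-5.0000, -3.1072, 1.4001)

-5.000 -3.107 1.400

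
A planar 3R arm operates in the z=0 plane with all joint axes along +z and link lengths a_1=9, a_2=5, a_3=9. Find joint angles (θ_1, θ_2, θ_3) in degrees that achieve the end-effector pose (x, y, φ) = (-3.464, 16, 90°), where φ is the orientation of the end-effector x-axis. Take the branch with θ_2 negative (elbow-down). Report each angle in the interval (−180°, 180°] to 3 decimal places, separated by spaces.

wrist centre = target − a_3·(cos φ, sin φ) = (-3.4640, 7.0000)
cos θ_2 = (60.9993−9²−5²)/(2·9·5) = -0.5000; θ_2 = -120.0005° (elbow-down)
β = atan2(7.0000,-3.4640) = 116.3288°; ψ = atan2(-4.3301,6.5000) = -33.6705°
θ_1 = β − ψ = 149.9994°
θ_3 = φ − θ_1 − θ_2 = 60.0012° (wrapped to (-180°,180°])

149.999 -120.001 60.001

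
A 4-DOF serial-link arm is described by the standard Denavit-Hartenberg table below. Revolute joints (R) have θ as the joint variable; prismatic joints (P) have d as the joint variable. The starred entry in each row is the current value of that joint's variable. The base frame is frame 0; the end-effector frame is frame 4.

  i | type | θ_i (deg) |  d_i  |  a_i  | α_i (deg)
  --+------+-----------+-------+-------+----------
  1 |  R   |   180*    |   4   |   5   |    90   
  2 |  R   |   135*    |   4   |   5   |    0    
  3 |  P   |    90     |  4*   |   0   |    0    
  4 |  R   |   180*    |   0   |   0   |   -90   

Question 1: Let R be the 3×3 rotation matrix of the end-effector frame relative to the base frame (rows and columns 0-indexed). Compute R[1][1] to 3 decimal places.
-1.000

End-effector y-axis (col 1 of R) = (-0.0000,-1.0000,-0.0000)
R[1][1] = -1.0000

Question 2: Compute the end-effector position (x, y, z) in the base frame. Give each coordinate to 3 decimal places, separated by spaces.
after link 1: o_1 = (-5.0000, 0.0000, 4.0000)
after link 2: o_2 = (-1.4645, 4.0000, 7.5355)
after link 3: o_3 = (-1.4645, 8.0000, 7.5355)
after link 4: o_4 = (-1.4645, 8.0000, 7.5355)

-1.464 8.000 7.536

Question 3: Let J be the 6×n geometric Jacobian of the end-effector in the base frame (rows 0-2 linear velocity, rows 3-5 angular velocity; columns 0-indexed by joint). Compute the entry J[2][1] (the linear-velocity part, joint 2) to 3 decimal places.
-3.536

axis z_1 = (0.0000,1.0000,0.0000); lever o_n−o_1 = (3.5355,8.0000,3.5355)
cross product → J_v[:, 1] = (3.5355,-0.0000,-3.5355)
J_ω[:, 1] = z_1
entry J[2][1] = -3.5355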